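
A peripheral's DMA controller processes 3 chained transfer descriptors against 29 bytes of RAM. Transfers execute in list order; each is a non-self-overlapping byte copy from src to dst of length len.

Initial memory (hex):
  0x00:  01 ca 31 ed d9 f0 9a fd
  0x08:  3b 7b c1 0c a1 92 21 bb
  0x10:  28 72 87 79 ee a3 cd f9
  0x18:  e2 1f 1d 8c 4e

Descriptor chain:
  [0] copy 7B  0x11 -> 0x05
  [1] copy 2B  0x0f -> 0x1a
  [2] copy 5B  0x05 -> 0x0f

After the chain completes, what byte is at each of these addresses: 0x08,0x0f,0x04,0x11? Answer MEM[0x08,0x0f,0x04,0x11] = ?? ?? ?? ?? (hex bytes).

D0: mem[0x05..0x0b] <- [72 87 79 ee a3 cd f9]
D1: mem[0x1a..0x1b] <- [bb 28]
D2: mem[0x0f..0x13] <- [72 87 79 ee a3]
query mem[0x08]=0xee, mem[0x0f]=0x72, mem[0x04]=0xd9, mem[0x11]=0x79

MEM[0x08,0x0f,0x04,0x11] = ee 72 d9 79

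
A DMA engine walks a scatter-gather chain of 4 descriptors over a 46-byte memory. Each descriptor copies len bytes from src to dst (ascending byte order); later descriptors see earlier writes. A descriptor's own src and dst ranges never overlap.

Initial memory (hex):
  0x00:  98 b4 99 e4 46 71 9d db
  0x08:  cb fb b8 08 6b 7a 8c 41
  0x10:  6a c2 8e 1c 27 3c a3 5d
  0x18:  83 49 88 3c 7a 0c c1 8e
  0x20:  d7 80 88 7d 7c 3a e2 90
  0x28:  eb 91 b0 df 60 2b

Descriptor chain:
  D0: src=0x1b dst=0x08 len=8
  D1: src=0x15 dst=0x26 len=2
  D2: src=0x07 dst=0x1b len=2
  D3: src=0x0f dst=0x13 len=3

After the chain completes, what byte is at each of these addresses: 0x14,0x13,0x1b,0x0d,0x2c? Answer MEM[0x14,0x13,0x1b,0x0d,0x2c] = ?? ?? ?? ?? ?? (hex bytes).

  after D0: wrote 8B at 0x08 = 3c7a0cc18ed78088
  after D1: wrote 2B at 0x26 = 3ca3
  after D2: wrote 2B at 0x1b = db3c
  after D3: wrote 3B at 0x13 = 886ac2
query mem[0x14]=0x6a, mem[0x13]=0x88, mem[0x1b]=0xdb, mem[0x0d]=0xd7, mem[0x2c]=0x60

MEM[0x14,0x13,0x1b,0x0d,0x2c] = 6a 88 db d7 60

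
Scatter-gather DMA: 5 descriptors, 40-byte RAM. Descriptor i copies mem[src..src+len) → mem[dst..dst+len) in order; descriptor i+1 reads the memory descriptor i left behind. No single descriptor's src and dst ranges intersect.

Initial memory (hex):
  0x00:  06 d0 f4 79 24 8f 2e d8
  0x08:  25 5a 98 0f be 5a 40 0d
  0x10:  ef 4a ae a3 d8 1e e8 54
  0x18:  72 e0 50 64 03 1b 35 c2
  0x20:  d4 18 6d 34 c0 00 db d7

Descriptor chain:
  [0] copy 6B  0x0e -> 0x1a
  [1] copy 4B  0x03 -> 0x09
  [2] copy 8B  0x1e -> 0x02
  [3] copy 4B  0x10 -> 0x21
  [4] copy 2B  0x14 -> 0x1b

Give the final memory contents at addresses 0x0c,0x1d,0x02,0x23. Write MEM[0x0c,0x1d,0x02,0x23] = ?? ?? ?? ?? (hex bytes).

#0 dst[0x1a+6] := {0x40,0x0d,0xef,0x4a,0xae,0xa3}
#1 dst[0x09+4] := {0x79,0x24,0x8f,0x2e}
#2 dst[0x02+8] := {0xae,0xa3,0xd4,0x18,0x6d,0x34,0xc0,0x00}
#3 dst[0x21+4] := {0xef,0x4a,0xae,0xa3}
#4 dst[0x1b+2] := {0xd8,0x1e}
query mem[0x0c]=0x2e, mem[0x1d]=0x4a, mem[0x02]=0xae, mem[0x23]=0xae

MEM[0x0c,0x1d,0x02,0x23] = 2e 4a ae ae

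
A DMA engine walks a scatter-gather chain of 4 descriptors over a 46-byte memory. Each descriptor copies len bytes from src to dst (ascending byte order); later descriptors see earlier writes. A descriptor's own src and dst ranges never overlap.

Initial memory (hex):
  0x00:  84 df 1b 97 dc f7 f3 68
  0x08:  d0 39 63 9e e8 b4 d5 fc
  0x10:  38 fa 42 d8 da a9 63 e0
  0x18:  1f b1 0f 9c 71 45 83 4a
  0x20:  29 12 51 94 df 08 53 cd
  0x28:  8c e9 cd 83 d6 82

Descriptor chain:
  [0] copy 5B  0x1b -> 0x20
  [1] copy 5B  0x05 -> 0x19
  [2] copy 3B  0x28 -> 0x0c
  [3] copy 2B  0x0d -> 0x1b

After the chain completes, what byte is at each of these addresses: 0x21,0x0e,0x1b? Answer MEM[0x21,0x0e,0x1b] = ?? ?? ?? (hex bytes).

MEM[0x21,0x0e,0x1b] = 71 cd e9

[0] 0x1b->0x20 len=5 : 9c 71 45 83 4a
[1] 0x05->0x19 len=5 : f7 f3 68 d0 39
[2] 0x28->0x0c len=3 : 8c e9 cd
[3] 0x0d->0x1b len=2 : e9 cd
query mem[0x21]=0x71, mem[0x0e]=0xcd, mem[0x1b]=0xe9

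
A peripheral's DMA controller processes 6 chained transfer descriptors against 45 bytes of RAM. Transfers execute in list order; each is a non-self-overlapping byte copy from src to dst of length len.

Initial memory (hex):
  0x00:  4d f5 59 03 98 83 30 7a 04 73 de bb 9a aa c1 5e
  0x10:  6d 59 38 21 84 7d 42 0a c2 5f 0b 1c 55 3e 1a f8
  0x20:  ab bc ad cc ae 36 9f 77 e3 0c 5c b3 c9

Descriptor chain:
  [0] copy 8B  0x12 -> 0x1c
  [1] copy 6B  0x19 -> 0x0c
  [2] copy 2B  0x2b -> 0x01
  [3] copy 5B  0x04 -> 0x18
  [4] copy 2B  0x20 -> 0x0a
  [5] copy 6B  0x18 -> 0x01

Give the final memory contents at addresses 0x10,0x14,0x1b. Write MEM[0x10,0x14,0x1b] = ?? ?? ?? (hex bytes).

D0: mem[0x1c..0x23] <- [38 21 84 7d 42 0a c2 5f]
D1: mem[0x0c..0x11] <- [5f 0b 1c 38 21 84]
D2: mem[0x01..0x02] <- [b3 c9]
D3: mem[0x18..0x1c] <- [98 83 30 7a 04]
D4: mem[0x0a..0x0b] <- [42 0a]
D5: mem[0x01..0x06] <- [98 83 30 7a 04 21]
query mem[0x10]=0x21, mem[0x14]=0x84, mem[0x1b]=0x7a

MEM[0x10,0x14,0x1b] = 21 84 7a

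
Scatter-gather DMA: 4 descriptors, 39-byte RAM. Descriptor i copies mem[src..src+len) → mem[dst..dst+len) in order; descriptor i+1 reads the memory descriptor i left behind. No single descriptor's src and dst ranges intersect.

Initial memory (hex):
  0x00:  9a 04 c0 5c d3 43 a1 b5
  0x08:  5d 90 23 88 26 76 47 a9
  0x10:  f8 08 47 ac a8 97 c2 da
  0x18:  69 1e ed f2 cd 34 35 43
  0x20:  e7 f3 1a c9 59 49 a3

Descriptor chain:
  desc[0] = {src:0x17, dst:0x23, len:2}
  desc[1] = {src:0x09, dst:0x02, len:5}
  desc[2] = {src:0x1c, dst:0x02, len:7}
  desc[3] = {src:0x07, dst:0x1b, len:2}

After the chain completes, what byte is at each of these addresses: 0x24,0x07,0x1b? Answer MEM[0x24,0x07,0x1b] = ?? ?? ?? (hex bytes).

MEM[0x24,0x07,0x1b] = 69 f3 f3

  after D0: wrote 2B at 0x23 = da69
  after D1: wrote 5B at 0x02 = 9023882676
  after D2: wrote 7B at 0x02 = cd343543e7f31a
  after D3: wrote 2B at 0x1b = f31a
query mem[0x24]=0x69, mem[0x07]=0xf3, mem[0x1b]=0xf3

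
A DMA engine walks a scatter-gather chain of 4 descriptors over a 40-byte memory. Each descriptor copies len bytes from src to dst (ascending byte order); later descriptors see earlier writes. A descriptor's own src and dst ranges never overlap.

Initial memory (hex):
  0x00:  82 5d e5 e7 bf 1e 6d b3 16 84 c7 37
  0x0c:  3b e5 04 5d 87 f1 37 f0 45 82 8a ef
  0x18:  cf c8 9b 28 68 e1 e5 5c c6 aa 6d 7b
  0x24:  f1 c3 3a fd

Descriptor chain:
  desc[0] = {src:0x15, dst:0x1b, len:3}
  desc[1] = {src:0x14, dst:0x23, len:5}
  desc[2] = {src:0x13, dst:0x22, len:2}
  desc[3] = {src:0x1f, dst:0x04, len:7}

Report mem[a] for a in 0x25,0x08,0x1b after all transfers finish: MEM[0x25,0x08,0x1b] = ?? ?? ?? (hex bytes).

D0: mem[0x1b..0x1d] <- [82 8a ef]
D1: mem[0x23..0x27] <- [45 82 8a ef cf]
D2: mem[0x22..0x23] <- [f0 45]
D3: mem[0x04..0x0a] <- [5c c6 aa f0 45 82 8a]
query mem[0x25]=0x8a, mem[0x08]=0x45, mem[0x1b]=0x82

MEM[0x25,0x08,0x1b] = 8a 45 82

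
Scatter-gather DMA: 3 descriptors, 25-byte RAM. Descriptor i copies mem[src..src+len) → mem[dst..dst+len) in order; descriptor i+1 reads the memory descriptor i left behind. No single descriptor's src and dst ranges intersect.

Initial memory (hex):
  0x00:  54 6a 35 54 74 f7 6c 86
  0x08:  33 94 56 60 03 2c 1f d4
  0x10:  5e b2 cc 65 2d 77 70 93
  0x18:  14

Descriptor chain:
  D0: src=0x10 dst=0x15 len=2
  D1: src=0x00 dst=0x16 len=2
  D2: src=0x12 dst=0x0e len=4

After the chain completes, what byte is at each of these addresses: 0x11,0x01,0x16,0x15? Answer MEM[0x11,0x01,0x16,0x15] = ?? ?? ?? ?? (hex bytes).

MEM[0x11,0x01,0x16,0x15] = 5e 6a 54 5e

[0] 0x10->0x15 len=2 : 5e b2
[1] 0x00->0x16 len=2 : 54 6a
[2] 0x12->0x0e len=4 : cc 65 2d 5e
query mem[0x11]=0x5e, mem[0x01]=0x6a, mem[0x16]=0x54, mem[0x15]=0x5e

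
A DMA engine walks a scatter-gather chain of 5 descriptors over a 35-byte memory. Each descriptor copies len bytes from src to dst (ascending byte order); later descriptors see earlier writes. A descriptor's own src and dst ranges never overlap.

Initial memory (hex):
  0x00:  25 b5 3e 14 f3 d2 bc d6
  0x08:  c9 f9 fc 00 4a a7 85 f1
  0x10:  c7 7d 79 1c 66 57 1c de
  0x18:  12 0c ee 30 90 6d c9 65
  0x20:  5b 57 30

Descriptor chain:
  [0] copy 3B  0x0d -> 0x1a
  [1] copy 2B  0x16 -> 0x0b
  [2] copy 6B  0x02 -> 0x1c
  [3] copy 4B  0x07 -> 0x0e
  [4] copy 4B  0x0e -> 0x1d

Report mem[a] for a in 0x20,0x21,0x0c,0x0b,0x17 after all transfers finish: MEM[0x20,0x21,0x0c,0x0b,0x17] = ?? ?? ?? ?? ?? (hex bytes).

#0 dst[0x1a+3] := {0xa7,0x85,0xf1}
#1 dst[0x0b+2] := {0x1c,0xde}
#2 dst[0x1c+6] := {0x3e,0x14,0xf3,0xd2,0xbc,0xd6}
#3 dst[0x0e+4] := {0xd6,0xc9,0xf9,0xfc}
#4 dst[0x1d+4] := {0xd6,0xc9,0xf9,0xfc}
query mem[0x20]=0xfc, mem[0x21]=0xd6, mem[0x0c]=0xde, mem[0x0b]=0x1c, mem[0x17]=0xde

MEM[0x20,0x21,0x0c,0x0b,0x17] = fc d6 de 1c de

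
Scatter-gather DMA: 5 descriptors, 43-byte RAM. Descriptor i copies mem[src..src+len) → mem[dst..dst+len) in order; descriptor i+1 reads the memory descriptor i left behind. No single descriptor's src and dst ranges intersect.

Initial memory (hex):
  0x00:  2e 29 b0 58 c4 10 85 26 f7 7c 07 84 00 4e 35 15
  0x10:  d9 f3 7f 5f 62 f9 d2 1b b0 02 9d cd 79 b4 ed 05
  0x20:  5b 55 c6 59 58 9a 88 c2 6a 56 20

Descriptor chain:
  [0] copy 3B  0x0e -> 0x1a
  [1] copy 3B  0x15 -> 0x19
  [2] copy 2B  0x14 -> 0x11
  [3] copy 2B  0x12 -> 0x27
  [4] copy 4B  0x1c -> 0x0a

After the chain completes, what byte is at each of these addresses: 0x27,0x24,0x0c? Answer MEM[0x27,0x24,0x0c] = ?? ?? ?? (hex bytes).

MEM[0x27,0x24,0x0c] = f9 58 ed

[0] 0x0e->0x1a len=3 : 35 15 d9
[1] 0x15->0x19 len=3 : f9 d2 1b
[2] 0x14->0x11 len=2 : 62 f9
[3] 0x12->0x27 len=2 : f9 5f
[4] 0x1c->0x0a len=4 : d9 b4 ed 05
query mem[0x27]=0xf9, mem[0x24]=0x58, mem[0x0c]=0xed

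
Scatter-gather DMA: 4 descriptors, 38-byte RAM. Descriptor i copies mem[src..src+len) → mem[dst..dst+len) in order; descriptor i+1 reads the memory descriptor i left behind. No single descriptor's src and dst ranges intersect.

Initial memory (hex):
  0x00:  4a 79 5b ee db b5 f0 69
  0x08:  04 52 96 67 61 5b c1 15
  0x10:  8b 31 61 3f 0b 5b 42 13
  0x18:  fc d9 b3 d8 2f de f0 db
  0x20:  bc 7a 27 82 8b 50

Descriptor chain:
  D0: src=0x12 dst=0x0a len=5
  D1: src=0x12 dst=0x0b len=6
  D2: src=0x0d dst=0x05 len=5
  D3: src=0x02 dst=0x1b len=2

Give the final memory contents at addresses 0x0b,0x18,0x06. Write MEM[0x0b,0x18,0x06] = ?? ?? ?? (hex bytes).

  after D0: wrote 5B at 0x0a = 613f0b5b42
  after D1: wrote 6B at 0x0b = 613f0b5b4213
  after D2: wrote 5B at 0x05 = 0b5b421331
  after D3: wrote 2B at 0x1b = 5bee
query mem[0x0b]=0x61, mem[0x18]=0xfc, mem[0x06]=0x5b

MEM[0x0b,0x18,0x06] = 61 fc 5b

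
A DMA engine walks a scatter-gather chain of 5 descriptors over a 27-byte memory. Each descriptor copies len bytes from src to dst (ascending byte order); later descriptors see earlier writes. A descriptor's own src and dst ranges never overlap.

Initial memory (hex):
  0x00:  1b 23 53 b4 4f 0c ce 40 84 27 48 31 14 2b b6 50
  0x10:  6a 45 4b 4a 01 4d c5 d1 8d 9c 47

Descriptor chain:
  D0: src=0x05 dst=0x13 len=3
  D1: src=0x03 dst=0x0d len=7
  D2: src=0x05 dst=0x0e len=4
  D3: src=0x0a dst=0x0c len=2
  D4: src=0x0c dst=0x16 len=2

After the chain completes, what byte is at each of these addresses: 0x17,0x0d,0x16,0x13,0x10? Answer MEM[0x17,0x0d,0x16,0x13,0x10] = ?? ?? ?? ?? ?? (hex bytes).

#0 dst[0x13+3] := {0x0c,0xce,0x40}
#1 dst[0x0d+7] := {0xb4,0x4f,0x0c,0xce,0x40,0x84,0x27}
#2 dst[0x0e+4] := {0x0c,0xce,0x40,0x84}
#3 dst[0x0c+2] := {0x48,0x31}
#4 dst[0x16+2] := {0x48,0x31}
query mem[0x17]=0x31, mem[0x0d]=0x31, mem[0x16]=0x48, mem[0x13]=0x27, mem[0x10]=0x40

MEM[0x17,0x0d,0x16,0x13,0x10] = 31 31 48 27 40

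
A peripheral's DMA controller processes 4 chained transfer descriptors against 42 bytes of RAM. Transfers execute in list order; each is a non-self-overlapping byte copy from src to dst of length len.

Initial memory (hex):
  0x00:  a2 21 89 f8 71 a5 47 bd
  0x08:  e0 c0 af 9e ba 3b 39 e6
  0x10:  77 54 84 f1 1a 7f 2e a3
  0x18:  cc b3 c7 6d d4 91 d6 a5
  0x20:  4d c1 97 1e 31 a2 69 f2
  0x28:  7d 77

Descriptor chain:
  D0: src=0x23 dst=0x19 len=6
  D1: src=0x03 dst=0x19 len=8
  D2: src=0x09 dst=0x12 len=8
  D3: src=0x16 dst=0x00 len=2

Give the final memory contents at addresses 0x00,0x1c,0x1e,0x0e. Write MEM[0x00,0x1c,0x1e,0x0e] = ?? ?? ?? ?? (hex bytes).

MEM[0x00,0x1c,0x1e,0x0e] = 3b 47 e0 39

#0 dst[0x19+6] := {0x1e,0x31,0xa2,0x69,0xf2,0x7d}
#1 dst[0x19+8] := {0xf8,0x71,0xa5,0x47,0xbd,0xe0,0xc0,0xaf}
#2 dst[0x12+8] := {0xc0,0xaf,0x9e,0xba,0x3b,0x39,0xe6,0x77}
#3 dst[0x00+2] := {0x3b,0x39}
query mem[0x00]=0x3b, mem[0x1c]=0x47, mem[0x1e]=0xe0, mem[0x0e]=0x39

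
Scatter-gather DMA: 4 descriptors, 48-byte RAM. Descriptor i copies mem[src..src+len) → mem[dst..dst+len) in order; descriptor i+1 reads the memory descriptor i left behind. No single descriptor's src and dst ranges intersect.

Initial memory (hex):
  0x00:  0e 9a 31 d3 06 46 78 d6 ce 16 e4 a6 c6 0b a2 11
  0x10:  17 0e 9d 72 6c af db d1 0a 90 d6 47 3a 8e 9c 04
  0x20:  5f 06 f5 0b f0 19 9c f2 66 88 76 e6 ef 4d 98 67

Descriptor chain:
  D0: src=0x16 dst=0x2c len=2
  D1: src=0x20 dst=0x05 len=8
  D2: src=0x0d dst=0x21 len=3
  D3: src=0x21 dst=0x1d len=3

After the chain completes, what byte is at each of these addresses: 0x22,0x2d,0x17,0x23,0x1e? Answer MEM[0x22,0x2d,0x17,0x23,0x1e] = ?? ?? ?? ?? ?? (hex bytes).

MEM[0x22,0x2d,0x17,0x23,0x1e] = a2 d1 d1 11 a2

D0: mem[0x2c..0x2d] <- [db d1]
D1: mem[0x05..0x0c] <- [5f 06 f5 0b f0 19 9c f2]
D2: mem[0x21..0x23] <- [0b a2 11]
D3: mem[0x1d..0x1f] <- [0b a2 11]
query mem[0x22]=0xa2, mem[0x2d]=0xd1, mem[0x17]=0xd1, mem[0x23]=0x11, mem[0x1e]=0xa2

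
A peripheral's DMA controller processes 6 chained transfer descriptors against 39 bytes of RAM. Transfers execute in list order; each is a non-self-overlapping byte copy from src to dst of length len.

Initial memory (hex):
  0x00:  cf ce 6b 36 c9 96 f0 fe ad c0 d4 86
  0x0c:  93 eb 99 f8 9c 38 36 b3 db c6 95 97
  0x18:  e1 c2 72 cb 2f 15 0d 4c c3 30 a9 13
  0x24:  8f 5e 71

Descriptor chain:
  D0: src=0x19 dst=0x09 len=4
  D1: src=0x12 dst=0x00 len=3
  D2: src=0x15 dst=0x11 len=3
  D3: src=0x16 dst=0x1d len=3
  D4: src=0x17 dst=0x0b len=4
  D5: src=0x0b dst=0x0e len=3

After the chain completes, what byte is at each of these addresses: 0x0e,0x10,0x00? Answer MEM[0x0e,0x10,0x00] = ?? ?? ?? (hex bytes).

D0: mem[0x09..0x0c] <- [c2 72 cb 2f]
D1: mem[0x00..0x02] <- [36 b3 db]
D2: mem[0x11..0x13] <- [c6 95 97]
D3: mem[0x1d..0x1f] <- [95 97 e1]
D4: mem[0x0b..0x0e] <- [97 e1 c2 72]
D5: mem[0x0e..0x10] <- [97 e1 c2]
query mem[0x0e]=0x97, mem[0x10]=0xc2, mem[0x00]=0x36

MEM[0x0e,0x10,0x00] = 97 c2 36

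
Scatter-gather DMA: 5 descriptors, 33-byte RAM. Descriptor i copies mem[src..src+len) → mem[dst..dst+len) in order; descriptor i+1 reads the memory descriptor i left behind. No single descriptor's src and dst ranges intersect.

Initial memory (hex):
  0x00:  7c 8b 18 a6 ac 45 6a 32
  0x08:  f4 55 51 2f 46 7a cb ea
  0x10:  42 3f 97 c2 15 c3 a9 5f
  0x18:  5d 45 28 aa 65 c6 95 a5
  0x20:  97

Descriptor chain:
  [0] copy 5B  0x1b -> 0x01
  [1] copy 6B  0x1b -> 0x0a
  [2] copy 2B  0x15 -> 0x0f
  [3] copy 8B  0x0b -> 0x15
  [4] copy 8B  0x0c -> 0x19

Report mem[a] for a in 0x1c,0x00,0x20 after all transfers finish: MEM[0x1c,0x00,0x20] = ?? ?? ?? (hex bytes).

  after D0: wrote 5B at 0x01 = aa65c695a5
  after D1: wrote 6B at 0x0a = aa65c695a597
  after D2: wrote 2B at 0x0f = c3a9
  after D3: wrote 8B at 0x15 = 65c695a5c3a93f97
  after D4: wrote 8B at 0x19 = c695a5c3a93f97c2
query mem[0x1c]=0xc3, mem[0x00]=0x7c, mem[0x20]=0xc2

MEM[0x1c,0x00,0x20] = c3 7c c2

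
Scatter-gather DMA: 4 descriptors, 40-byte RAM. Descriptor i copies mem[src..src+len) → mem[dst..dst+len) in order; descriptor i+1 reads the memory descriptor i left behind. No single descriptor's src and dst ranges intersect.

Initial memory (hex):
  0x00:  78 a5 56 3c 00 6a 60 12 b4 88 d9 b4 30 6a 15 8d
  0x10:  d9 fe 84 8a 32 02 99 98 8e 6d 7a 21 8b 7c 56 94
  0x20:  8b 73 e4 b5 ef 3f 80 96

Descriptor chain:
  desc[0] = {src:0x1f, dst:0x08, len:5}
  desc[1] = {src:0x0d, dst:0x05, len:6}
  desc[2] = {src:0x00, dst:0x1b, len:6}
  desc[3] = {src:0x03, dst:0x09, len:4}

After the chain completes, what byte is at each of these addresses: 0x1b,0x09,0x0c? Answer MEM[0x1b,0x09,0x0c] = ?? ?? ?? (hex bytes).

D0: mem[0x08..0x0c] <- [94 8b 73 e4 b5]
D1: mem[0x05..0x0a] <- [6a 15 8d d9 fe 84]
D2: mem[0x1b..0x20] <- [78 a5 56 3c 00 6a]
D3: mem[0x09..0x0c] <- [3c 00 6a 15]
query mem[0x1b]=0x78, mem[0x09]=0x3c, mem[0x0c]=0x15

MEM[0x1b,0x09,0x0c] = 78 3c 15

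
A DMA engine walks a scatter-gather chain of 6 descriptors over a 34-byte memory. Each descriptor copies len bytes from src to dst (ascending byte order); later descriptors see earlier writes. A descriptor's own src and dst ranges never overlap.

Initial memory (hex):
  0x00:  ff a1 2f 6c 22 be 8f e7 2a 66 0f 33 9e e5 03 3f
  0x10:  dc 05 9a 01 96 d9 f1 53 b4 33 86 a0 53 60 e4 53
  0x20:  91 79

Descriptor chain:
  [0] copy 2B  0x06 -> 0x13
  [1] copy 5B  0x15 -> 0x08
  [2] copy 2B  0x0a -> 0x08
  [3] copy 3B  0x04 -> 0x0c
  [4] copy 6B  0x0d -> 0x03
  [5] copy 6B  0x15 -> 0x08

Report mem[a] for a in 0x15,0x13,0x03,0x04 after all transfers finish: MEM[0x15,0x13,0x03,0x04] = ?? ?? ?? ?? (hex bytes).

#0 dst[0x13+2] := {0x8f,0xe7}
#1 dst[0x08+5] := {0xd9,0xf1,0x53,0xb4,0x33}
#2 dst[0x08+2] := {0x53,0xb4}
#3 dst[0x0c+3] := {0x22,0xbe,0x8f}
#4 dst[0x03+6] := {0xbe,0x8f,0x3f,0xdc,0x05,0x9a}
#5 dst[0x08+6] := {0xd9,0xf1,0x53,0xb4,0x33,0x86}
query mem[0x15]=0xd9, mem[0x13]=0x8f, mem[0x03]=0xbe, mem[0x04]=0x8f

MEM[0x15,0x13,0x03,0x04] = d9 8f be 8f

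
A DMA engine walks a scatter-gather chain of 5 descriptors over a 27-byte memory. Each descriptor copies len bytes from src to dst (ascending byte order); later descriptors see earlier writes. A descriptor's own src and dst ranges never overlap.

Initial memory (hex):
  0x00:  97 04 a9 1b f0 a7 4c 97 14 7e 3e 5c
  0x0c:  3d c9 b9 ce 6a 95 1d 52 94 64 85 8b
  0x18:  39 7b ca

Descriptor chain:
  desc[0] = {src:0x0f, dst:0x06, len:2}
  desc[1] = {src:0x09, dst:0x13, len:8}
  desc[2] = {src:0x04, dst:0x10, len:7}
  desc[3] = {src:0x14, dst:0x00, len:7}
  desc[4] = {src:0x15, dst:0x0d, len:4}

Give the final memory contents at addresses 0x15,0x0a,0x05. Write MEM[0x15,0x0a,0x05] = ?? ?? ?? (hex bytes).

#0 dst[0x06+2] := {0xce,0x6a}
#1 dst[0x13+8] := {0x7e,0x3e,0x5c,0x3d,0xc9,0xb9,0xce,0x6a}
#2 dst[0x10+7] := {0xf0,0xa7,0xce,0x6a,0x14,0x7e,0x3e}
#3 dst[0x00+7] := {0x14,0x7e,0x3e,0xc9,0xb9,0xce,0x6a}
#4 dst[0x0d+4] := {0x7e,0x3e,0xc9,0xb9}
query mem[0x15]=0x7e, mem[0x0a]=0x3e, mem[0x05]=0xce

MEM[0x15,0x0a,0x05] = 7e 3e ce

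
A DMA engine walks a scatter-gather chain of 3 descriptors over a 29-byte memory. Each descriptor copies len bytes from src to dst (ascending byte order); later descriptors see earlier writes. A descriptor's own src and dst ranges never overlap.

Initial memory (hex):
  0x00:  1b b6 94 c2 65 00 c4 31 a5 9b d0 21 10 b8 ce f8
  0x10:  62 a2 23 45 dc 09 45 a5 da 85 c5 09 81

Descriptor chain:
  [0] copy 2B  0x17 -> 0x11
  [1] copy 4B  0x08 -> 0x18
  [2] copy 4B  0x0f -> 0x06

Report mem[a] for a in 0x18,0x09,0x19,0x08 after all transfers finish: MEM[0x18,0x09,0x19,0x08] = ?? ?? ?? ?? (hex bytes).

#0 dst[0x11+2] := {0xa5,0xda}
#1 dst[0x18+4] := {0xa5,0x9b,0xd0,0x21}
#2 dst[0x06+4] := {0xf8,0x62,0xa5,0xda}
query mem[0x18]=0xa5, mem[0x09]=0xda, mem[0x19]=0x9b, mem[0x08]=0xa5

MEM[0x18,0x09,0x19,0x08] = a5 da 9b a5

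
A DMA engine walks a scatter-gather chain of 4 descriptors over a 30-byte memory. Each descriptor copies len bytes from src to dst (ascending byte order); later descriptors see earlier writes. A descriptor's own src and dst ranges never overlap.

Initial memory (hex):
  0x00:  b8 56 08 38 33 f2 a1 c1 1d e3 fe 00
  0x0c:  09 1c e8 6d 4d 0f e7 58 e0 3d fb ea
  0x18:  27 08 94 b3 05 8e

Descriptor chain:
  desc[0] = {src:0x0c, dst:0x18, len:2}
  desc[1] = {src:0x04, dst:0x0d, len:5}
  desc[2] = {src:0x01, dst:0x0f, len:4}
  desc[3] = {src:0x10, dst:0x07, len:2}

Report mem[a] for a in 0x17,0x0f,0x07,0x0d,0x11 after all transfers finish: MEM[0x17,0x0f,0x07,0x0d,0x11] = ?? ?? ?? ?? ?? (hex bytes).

MEM[0x17,0x0f,0x07,0x0d,0x11] = ea 56 08 33 38

D0: mem[0x18..0x19] <- [09 1c]
D1: mem[0x0d..0x11] <- [33 f2 a1 c1 1d]
D2: mem[0x0f..0x12] <- [56 08 38 33]
D3: mem[0x07..0x08] <- [08 38]
query mem[0x17]=0xea, mem[0x0f]=0x56, mem[0x07]=0x08, mem[0x0d]=0x33, mem[0x11]=0x38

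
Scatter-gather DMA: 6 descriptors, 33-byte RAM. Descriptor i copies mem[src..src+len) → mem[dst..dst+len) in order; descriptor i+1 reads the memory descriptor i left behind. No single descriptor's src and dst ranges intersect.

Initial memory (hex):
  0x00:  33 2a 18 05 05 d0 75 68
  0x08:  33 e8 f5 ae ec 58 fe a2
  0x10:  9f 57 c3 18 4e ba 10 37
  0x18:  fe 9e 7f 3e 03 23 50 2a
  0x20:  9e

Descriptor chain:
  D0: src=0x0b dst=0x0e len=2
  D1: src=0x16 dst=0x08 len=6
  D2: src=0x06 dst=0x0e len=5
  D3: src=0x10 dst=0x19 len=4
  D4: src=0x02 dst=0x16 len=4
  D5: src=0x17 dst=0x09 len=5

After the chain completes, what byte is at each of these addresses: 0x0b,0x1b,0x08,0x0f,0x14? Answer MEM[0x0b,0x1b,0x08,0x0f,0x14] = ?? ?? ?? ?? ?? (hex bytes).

#0 dst[0x0e+2] := {0xae,0xec}
#1 dst[0x08+6] := {0x10,0x37,0xfe,0x9e,0x7f,0x3e}
#2 dst[0x0e+5] := {0x75,0x68,0x10,0x37,0xfe}
#3 dst[0x19+4] := {0x10,0x37,0xfe,0x18}
#4 dst[0x16+4] := {0x18,0x05,0x05,0xd0}
#5 dst[0x09+5] := {0x05,0x05,0xd0,0x37,0xfe}
query mem[0x0b]=0xd0, mem[0x1b]=0xfe, mem[0x08]=0x10, mem[0x0f]=0x68, mem[0x14]=0x4e

MEM[0x0b,0x1b,0x08,0x0f,0x14] = d0 fe 10 68 4e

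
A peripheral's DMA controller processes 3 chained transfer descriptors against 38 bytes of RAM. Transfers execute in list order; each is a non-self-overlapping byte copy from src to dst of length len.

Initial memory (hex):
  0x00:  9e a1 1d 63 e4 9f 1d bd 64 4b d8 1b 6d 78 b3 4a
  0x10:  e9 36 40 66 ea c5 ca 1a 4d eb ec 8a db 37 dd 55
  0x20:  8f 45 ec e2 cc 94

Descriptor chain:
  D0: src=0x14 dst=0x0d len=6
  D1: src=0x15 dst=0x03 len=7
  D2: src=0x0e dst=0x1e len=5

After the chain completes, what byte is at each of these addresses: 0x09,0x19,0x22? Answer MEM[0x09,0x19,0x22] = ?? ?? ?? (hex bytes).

MEM[0x09,0x19,0x22] = 8a eb eb

#0 dst[0x0d+6] := {0xea,0xc5,0xca,0x1a,0x4d,0xeb}
#1 dst[0x03+7] := {0xc5,0xca,0x1a,0x4d,0xeb,0xec,0x8a}
#2 dst[0x1e+5] := {0xc5,0xca,0x1a,0x4d,0xeb}
query mem[0x09]=0x8a, mem[0x19]=0xeb, mem[0x22]=0xeb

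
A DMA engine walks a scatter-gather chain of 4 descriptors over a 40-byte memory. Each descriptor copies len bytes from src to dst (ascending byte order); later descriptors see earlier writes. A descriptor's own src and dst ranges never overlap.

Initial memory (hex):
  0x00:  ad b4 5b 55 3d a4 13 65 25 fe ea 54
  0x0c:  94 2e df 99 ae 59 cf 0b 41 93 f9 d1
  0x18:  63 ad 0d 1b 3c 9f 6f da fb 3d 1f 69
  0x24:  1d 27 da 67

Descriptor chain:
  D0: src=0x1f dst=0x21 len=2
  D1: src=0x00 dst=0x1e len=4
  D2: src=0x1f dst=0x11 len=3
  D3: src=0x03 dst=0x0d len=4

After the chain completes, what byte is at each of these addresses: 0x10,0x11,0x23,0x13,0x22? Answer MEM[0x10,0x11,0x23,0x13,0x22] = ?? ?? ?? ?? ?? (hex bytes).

  after D0: wrote 2B at 0x21 = dafb
  after D1: wrote 4B at 0x1e = adb45b55
  after D2: wrote 3B at 0x11 = b45b55
  after D3: wrote 4B at 0x0d = 553da413
query mem[0x10]=0x13, mem[0x11]=0xb4, mem[0x23]=0x69, mem[0x13]=0x55, mem[0x22]=0xfb

MEM[0x10,0x11,0x23,0x13,0x22] = 13 b4 69 55 fb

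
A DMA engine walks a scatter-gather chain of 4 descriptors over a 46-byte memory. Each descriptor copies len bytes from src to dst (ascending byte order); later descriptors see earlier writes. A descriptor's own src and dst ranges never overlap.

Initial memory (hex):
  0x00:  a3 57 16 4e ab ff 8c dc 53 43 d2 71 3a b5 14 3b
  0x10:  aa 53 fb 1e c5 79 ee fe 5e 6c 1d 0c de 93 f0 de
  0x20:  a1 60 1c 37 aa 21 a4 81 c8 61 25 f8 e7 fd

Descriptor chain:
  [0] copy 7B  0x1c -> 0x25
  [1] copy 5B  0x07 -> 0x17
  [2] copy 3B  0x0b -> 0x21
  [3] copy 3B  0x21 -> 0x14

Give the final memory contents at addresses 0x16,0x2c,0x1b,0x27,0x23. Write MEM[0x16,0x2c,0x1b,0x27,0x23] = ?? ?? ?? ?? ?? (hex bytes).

MEM[0x16,0x2c,0x1b,0x27,0x23] = b5 e7 71 f0 b5

  after D0: wrote 7B at 0x25 = de93f0dea1601c
  after D1: wrote 5B at 0x17 = dc5343d271
  after D2: wrote 3B at 0x21 = 713ab5
  after D3: wrote 3B at 0x14 = 713ab5
query mem[0x16]=0xb5, mem[0x2c]=0xe7, mem[0x1b]=0x71, mem[0x27]=0xf0, mem[0x23]=0xb5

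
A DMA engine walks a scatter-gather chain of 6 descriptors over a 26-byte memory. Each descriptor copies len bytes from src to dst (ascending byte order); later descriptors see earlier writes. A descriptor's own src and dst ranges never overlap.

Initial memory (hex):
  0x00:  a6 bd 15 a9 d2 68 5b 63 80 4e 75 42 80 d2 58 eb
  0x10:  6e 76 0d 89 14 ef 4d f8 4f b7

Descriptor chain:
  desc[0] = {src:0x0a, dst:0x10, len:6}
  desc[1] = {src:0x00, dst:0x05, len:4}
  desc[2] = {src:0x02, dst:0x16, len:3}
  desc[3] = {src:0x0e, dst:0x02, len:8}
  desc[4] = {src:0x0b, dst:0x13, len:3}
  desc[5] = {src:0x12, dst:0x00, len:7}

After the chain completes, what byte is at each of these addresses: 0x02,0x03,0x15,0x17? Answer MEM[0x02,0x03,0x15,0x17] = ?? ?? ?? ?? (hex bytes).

  after D0: wrote 6B at 0x10 = 754280d258eb
  after D1: wrote 4B at 0x05 = a6bd15a9
  after D2: wrote 3B at 0x16 = 15a9d2
  after D3: wrote 8B at 0x02 = 58eb754280d258eb
  after D4: wrote 3B at 0x13 = 4280d2
  after D5: wrote 7B at 0x00 = 804280d215a9d2
query mem[0x02]=0x80, mem[0x03]=0xd2, mem[0x15]=0xd2, mem[0x17]=0xa9

MEM[0x02,0x03,0x15,0x17] = 80 d2 d2 a9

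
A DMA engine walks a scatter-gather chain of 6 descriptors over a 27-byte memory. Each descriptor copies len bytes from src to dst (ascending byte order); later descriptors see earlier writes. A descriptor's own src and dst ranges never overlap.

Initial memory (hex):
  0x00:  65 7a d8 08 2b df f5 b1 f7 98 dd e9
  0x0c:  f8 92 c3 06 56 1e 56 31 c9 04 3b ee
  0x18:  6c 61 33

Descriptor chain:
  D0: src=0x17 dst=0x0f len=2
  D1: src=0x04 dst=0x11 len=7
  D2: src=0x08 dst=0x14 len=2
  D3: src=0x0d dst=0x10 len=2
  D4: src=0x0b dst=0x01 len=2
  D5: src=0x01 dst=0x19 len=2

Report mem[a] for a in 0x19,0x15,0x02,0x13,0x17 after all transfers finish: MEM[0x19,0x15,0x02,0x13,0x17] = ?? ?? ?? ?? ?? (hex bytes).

[0] 0x17->0x0f len=2 : ee 6c
[1] 0x04->0x11 len=7 : 2b df f5 b1 f7 98 dd
[2] 0x08->0x14 len=2 : f7 98
[3] 0x0d->0x10 len=2 : 92 c3
[4] 0x0b->0x01 len=2 : e9 f8
[5] 0x01->0x19 len=2 : e9 f8
query mem[0x19]=0xe9, mem[0x15]=0x98, mem[0x02]=0xf8, mem[0x13]=0xf5, mem[0x17]=0xdd

MEM[0x19,0x15,0x02,0x13,0x17] = e9 98 f8 f5 dd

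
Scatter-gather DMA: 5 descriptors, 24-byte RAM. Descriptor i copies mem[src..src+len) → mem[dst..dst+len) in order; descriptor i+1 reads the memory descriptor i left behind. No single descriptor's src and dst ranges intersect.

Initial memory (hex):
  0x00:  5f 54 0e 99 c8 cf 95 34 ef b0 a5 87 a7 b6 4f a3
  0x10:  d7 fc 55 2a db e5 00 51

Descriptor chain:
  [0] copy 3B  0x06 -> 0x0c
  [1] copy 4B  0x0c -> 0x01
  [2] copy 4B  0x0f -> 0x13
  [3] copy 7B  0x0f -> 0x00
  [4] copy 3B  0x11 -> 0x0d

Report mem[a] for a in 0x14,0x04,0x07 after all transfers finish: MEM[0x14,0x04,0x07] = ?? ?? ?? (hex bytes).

MEM[0x14,0x04,0x07] = d7 a3 34

[0] 0x06->0x0c len=3 : 95 34 ef
[1] 0x0c->0x01 len=4 : 95 34 ef a3
[2] 0x0f->0x13 len=4 : a3 d7 fc 55
[3] 0x0f->0x00 len=7 : a3 d7 fc 55 a3 d7 fc
[4] 0x11->0x0d len=3 : fc 55 a3
query mem[0x14]=0xd7, mem[0x04]=0xa3, mem[0x07]=0x34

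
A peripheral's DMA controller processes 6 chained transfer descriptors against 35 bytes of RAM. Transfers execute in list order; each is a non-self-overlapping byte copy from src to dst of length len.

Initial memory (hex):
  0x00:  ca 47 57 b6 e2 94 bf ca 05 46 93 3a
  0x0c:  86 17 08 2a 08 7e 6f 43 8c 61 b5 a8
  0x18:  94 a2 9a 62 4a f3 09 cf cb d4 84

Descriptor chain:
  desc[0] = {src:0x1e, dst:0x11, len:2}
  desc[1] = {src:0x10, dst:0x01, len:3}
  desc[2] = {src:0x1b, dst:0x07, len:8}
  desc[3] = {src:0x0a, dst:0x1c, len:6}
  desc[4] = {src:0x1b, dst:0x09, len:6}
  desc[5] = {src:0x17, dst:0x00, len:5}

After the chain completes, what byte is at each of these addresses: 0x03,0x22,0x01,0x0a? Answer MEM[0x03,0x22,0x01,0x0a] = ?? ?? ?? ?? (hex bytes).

#0 dst[0x11+2] := {0x09,0xcf}
#1 dst[0x01+3] := {0x08,0x09,0xcf}
#2 dst[0x07+8] := {0x62,0x4a,0xf3,0x09,0xcf,0xcb,0xd4,0x84}
#3 dst[0x1c+6] := {0x09,0xcf,0xcb,0xd4,0x84,0x2a}
#4 dst[0x09+6] := {0x62,0x09,0xcf,0xcb,0xd4,0x84}
#5 dst[0x00+5] := {0xa8,0x94,0xa2,0x9a,0x62}
query mem[0x03]=0x9a, mem[0x22]=0x84, mem[0x01]=0x94, mem[0x0a]=0x09

MEM[0x03,0x22,0x01,0x0a] = 9a 84 94 09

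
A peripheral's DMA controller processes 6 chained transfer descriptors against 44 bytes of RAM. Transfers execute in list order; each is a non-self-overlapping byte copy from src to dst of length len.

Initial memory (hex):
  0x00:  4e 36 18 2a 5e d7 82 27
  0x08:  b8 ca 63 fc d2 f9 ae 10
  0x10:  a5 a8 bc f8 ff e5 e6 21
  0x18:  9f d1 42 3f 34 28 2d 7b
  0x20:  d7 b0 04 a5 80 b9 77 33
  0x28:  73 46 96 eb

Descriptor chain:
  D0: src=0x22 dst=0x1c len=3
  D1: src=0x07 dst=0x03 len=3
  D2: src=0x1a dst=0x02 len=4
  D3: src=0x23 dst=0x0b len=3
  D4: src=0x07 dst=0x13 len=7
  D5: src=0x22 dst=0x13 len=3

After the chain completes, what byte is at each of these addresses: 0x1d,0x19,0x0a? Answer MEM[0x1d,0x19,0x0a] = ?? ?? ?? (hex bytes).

[0] 0x22->0x1c len=3 : 04 a5 80
[1] 0x07->0x03 len=3 : 27 b8 ca
[2] 0x1a->0x02 len=4 : 42 3f 04 a5
[3] 0x23->0x0b len=3 : a5 80 b9
[4] 0x07->0x13 len=7 : 27 b8 ca 63 a5 80 b9
[5] 0x22->0x13 len=3 : 04 a5 80
query mem[0x1d]=0xa5, mem[0x19]=0xb9, mem[0x0a]=0x63

MEM[0x1d,0x19,0x0a] = a5 b9 63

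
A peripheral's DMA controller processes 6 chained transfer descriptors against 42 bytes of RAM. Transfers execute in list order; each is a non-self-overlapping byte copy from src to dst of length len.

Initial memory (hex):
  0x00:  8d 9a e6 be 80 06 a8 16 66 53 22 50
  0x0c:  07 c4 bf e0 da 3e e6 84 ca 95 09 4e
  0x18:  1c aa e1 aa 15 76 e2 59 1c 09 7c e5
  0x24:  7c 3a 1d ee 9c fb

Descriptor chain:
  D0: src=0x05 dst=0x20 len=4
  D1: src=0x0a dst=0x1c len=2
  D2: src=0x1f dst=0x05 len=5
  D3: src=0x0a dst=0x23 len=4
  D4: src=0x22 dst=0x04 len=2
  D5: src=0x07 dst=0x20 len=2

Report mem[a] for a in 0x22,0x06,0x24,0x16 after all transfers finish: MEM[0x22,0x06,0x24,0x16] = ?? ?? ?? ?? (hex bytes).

D0: mem[0x20..0x23] <- [06 a8 16 66]
D1: mem[0x1c..0x1d] <- [22 50]
D2: mem[0x05..0x09] <- [59 06 a8 16 66]
D3: mem[0x23..0x26] <- [22 50 07 c4]
D4: mem[0x04..0x05] <- [16 22]
D5: mem[0x20..0x21] <- [a8 16]
query mem[0x22]=0x16, mem[0x06]=0x06, mem[0x24]=0x50, mem[0x16]=0x09

MEM[0x22,0x06,0x24,0x16] = 16 06 50 09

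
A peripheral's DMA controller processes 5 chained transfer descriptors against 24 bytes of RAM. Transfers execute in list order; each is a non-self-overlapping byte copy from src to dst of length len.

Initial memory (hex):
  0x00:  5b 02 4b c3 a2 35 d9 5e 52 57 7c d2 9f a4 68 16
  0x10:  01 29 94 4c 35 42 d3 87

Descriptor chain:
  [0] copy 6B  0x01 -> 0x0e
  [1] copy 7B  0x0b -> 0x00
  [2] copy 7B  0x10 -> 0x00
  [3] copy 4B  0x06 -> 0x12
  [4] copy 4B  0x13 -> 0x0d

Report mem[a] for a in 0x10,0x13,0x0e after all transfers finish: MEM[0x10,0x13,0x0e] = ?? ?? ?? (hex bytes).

MEM[0x10,0x13,0x0e] = d3 5e 52

  after D0: wrote 6B at 0x0e = 024bc3a235d9
  after D1: wrote 7B at 0x00 = d29fa4024bc3a2
  after D2: wrote 7B at 0x00 = c3a235d93542d3
  after D3: wrote 4B at 0x12 = d35e5257
  after D4: wrote 4B at 0x0d = 5e5257d3
query mem[0x10]=0xd3, mem[0x13]=0x5e, mem[0x0e]=0x52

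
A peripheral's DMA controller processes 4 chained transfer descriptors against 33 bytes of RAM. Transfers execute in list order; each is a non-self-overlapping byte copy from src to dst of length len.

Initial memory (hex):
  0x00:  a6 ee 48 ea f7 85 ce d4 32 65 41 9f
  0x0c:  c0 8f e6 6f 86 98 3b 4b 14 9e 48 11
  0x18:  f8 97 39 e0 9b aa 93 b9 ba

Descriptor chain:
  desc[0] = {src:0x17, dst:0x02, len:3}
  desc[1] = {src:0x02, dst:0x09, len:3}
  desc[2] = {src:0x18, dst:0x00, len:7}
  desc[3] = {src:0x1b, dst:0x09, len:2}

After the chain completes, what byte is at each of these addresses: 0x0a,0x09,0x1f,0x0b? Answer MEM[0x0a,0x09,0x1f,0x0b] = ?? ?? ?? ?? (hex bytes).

#0 dst[0x02+3] := {0x11,0xf8,0x97}
#1 dst[0x09+3] := {0x11,0xf8,0x97}
#2 dst[0x00+7] := {0xf8,0x97,0x39,0xe0,0x9b,0xaa,0x93}
#3 dst[0x09+2] := {0xe0,0x9b}
query mem[0x0a]=0x9b, mem[0x09]=0xe0, mem[0x1f]=0xb9, mem[0x0b]=0x97

MEM[0x0a,0x09,0x1f,0x0b] = 9b e0 b9 97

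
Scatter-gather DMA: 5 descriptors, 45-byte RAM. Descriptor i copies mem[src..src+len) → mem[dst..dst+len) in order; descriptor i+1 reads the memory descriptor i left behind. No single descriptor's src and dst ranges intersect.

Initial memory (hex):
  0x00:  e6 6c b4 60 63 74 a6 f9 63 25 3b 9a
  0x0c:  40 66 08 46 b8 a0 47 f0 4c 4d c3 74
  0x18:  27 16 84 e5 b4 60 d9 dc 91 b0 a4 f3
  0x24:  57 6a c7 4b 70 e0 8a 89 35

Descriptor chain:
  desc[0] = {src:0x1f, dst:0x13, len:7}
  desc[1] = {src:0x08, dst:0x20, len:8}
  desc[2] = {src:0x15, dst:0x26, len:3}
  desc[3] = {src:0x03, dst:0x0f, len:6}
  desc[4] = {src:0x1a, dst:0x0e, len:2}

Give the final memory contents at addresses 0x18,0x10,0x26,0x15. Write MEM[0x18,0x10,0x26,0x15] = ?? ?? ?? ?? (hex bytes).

[0] 0x1f->0x13 len=7 : dc 91 b0 a4 f3 57 6a
[1] 0x08->0x20 len=8 : 63 25 3b 9a 40 66 08 46
[2] 0x15->0x26 len=3 : b0 a4 f3
[3] 0x03->0x0f len=6 : 60 63 74 a6 f9 63
[4] 0x1a->0x0e len=2 : 84 e5
query mem[0x18]=0x57, mem[0x10]=0x63, mem[0x26]=0xb0, mem[0x15]=0xb0

MEM[0x18,0x10,0x26,0x15] = 57 63 b0 b0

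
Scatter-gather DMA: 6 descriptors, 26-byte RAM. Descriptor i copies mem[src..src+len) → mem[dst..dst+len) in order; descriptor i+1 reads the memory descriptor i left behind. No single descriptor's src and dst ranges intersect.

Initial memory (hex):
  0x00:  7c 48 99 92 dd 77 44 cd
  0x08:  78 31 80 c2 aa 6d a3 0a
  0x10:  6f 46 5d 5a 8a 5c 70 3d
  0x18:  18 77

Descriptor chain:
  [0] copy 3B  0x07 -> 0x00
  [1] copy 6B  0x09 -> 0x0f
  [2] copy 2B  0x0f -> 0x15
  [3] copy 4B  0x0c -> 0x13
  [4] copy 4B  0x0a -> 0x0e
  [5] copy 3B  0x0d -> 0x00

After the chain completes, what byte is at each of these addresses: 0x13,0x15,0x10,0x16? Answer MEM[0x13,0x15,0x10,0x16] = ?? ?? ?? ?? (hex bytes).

MEM[0x13,0x15,0x10,0x16] = aa a3 aa 31

[0] 0x07->0x00 len=3 : cd 78 31
[1] 0x09->0x0f len=6 : 31 80 c2 aa 6d a3
[2] 0x0f->0x15 len=2 : 31 80
[3] 0x0c->0x13 len=4 : aa 6d a3 31
[4] 0x0a->0x0e len=4 : 80 c2 aa 6d
[5] 0x0d->0x00 len=3 : 6d 80 c2
query mem[0x13]=0xaa, mem[0x15]=0xa3, mem[0x10]=0xaa, mem[0x16]=0x31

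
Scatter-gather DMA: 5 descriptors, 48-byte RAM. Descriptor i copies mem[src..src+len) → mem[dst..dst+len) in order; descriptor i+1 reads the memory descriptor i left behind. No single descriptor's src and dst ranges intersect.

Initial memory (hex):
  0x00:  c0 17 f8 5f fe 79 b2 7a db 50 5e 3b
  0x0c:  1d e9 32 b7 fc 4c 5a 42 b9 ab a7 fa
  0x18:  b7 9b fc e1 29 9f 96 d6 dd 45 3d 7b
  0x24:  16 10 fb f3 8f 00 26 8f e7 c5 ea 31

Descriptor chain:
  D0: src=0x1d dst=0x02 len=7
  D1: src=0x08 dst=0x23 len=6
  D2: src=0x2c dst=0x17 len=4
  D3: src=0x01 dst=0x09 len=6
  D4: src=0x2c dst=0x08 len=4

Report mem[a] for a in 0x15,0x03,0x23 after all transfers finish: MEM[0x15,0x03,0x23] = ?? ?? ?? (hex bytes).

#0 dst[0x02+7] := {0x9f,0x96,0xd6,0xdd,0x45,0x3d,0x7b}
#1 dst[0x23+6] := {0x7b,0x50,0x5e,0x3b,0x1d,0xe9}
#2 dst[0x17+4] := {0xe7,0xc5,0xea,0x31}
#3 dst[0x09+6] := {0x17,0x9f,0x96,0xd6,0xdd,0x45}
#4 dst[0x08+4] := {0xe7,0xc5,0xea,0x31}
query mem[0x15]=0xab, mem[0x03]=0x96, mem[0x23]=0x7b

MEM[0x15,0x03,0x23] = ab 96 7b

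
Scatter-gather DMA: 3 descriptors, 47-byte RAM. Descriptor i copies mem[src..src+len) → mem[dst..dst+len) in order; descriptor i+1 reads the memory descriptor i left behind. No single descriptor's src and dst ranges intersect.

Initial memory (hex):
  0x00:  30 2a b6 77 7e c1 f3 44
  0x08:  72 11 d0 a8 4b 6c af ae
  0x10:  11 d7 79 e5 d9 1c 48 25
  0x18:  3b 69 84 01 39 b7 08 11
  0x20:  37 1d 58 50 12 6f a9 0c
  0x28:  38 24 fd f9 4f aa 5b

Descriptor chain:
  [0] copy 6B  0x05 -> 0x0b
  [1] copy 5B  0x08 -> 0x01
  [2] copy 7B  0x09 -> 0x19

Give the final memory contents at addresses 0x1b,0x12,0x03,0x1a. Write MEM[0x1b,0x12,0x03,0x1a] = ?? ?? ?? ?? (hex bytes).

[0] 0x05->0x0b len=6 : c1 f3 44 72 11 d0
[1] 0x08->0x01 len=5 : 72 11 d0 c1 f3
[2] 0x09->0x19 len=7 : 11 d0 c1 f3 44 72 11
query mem[0x1b]=0xc1, mem[0x12]=0x79, mem[0x03]=0xd0, mem[0x1a]=0xd0

MEM[0x1b,0x12,0x03,0x1a] = c1 79 d0 d0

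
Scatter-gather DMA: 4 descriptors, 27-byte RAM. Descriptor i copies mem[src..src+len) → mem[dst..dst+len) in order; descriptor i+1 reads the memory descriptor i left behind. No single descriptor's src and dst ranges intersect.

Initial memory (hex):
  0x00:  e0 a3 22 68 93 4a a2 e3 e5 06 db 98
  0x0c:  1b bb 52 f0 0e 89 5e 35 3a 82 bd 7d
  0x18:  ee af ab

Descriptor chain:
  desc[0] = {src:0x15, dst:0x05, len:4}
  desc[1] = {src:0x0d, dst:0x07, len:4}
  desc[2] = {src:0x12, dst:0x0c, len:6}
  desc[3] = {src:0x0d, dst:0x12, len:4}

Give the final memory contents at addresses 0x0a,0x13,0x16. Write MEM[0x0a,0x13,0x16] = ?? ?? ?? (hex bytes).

MEM[0x0a,0x13,0x16] = 0e 3a bd

[0] 0x15->0x05 len=4 : 82 bd 7d ee
[1] 0x0d->0x07 len=4 : bb 52 f0 0e
[2] 0x12->0x0c len=6 : 5e 35 3a 82 bd 7d
[3] 0x0d->0x12 len=4 : 35 3a 82 bd
query mem[0x0a]=0x0e, mem[0x13]=0x3a, mem[0x16]=0xbd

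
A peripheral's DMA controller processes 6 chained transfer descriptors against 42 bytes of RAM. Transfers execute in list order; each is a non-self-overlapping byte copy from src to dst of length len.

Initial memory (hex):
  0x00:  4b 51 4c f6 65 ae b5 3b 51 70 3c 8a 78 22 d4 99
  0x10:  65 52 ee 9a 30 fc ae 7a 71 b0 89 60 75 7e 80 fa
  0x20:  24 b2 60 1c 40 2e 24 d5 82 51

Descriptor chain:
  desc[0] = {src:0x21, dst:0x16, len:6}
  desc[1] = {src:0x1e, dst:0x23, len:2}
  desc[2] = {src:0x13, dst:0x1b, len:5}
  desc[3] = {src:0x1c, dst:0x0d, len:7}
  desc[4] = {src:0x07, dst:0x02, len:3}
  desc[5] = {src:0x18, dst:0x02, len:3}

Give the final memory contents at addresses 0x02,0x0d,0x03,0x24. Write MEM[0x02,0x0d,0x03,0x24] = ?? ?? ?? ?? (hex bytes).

MEM[0x02,0x0d,0x03,0x24] = 1c 30 40 fa

#0 dst[0x16+6] := {0xb2,0x60,0x1c,0x40,0x2e,0x24}
#1 dst[0x23+2] := {0x80,0xfa}
#2 dst[0x1b+5] := {0x9a,0x30,0xfc,0xb2,0x60}
#3 dst[0x0d+7] := {0x30,0xfc,0xb2,0x60,0x24,0xb2,0x60}
#4 dst[0x02+3] := {0x3b,0x51,0x70}
#5 dst[0x02+3] := {0x1c,0x40,0x2e}
query mem[0x02]=0x1c, mem[0x0d]=0x30, mem[0x03]=0x40, mem[0x24]=0xfa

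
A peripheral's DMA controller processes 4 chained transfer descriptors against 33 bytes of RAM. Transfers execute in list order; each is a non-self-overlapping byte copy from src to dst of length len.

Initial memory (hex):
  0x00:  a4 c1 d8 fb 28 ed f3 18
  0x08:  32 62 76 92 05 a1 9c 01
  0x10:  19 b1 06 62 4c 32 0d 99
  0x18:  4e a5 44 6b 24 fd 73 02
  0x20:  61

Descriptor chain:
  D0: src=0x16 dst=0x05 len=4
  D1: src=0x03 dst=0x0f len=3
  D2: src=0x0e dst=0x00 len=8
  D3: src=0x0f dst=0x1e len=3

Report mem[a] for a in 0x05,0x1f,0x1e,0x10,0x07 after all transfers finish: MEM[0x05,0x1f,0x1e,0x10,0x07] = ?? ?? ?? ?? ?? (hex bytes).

MEM[0x05,0x1f,0x1e,0x10,0x07] = 62 28 fb 28 32

D0: mem[0x05..0x08] <- [0d 99 4e a5]
D1: mem[0x0f..0x11] <- [fb 28 0d]
D2: mem[0x00..0x07] <- [9c fb 28 0d 06 62 4c 32]
D3: mem[0x1e..0x20] <- [fb 28 0d]
query mem[0x05]=0x62, mem[0x1f]=0x28, mem[0x1e]=0xfb, mem[0x10]=0x28, mem[0x07]=0x32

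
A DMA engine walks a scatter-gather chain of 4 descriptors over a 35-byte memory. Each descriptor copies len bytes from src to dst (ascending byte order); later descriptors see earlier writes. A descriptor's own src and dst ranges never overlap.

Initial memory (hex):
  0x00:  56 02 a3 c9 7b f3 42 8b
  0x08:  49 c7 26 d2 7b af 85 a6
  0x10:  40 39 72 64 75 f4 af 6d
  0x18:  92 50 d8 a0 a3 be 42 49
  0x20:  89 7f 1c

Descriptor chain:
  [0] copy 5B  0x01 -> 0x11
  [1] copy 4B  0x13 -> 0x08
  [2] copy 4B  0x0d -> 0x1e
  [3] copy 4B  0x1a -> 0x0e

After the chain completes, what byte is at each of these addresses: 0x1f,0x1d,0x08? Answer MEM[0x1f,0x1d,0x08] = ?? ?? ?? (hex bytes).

MEM[0x1f,0x1d,0x08] = 85 be c9

#0 dst[0x11+5] := {0x02,0xa3,0xc9,0x7b,0xf3}
#1 dst[0x08+4] := {0xc9,0x7b,0xf3,0xaf}
#2 dst[0x1e+4] := {0xaf,0x85,0xa6,0x40}
#3 dst[0x0e+4] := {0xd8,0xa0,0xa3,0xbe}
query mem[0x1f]=0x85, mem[0x1d]=0xbe, mem[0x08]=0xc9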